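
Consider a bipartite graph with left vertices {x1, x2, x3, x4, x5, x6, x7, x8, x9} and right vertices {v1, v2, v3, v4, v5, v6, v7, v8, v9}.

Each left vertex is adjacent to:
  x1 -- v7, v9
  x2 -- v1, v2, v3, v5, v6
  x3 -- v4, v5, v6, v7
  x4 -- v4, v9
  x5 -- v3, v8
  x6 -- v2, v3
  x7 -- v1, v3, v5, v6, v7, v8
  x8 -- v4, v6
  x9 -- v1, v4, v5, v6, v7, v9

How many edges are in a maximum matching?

For example, pair x1–v7, x2–v3, x3–v5, x4–v9, x5–v8, x6–v2, x7–v1, x8–v4, x9–v6.
This saturates every left vertex, so 9 is the maximum.

9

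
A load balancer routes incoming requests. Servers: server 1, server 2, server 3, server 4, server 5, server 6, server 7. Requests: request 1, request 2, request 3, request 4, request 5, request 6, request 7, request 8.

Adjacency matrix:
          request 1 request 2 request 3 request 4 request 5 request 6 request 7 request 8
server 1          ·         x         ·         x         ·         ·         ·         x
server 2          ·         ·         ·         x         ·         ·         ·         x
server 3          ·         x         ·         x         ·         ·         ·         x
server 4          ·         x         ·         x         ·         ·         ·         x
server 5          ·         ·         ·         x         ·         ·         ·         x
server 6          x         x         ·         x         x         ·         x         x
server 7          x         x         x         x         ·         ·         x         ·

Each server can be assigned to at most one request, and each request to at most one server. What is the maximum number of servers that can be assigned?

5

One maximum matching: server 1–request 2, server 2–request 8, server 3–request 4, server 6–request 5, server 7–request 7.
The set {server 1, server 2, server 3, server 4, server 5} has only 3 neighbours ({request 2, request 4, request 8}), so by Hall's theorem at most 5 of the 7 servers can be matched.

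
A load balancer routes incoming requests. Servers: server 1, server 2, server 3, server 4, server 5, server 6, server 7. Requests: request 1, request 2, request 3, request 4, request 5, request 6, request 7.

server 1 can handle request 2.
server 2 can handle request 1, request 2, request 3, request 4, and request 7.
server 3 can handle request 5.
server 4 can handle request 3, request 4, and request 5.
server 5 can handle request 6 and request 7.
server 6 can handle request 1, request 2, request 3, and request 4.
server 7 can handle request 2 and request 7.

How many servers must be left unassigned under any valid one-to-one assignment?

For example, pair server 1→request 2, server 2→request 4, server 3→request 5, server 4→request 3, server 5→request 6, server 6→request 1, server 7→request 7.
All 7 servers are matched, so no larger matching exists.
That matches 7 of the 7, leaving 0 unmatched; no matching can do better.

0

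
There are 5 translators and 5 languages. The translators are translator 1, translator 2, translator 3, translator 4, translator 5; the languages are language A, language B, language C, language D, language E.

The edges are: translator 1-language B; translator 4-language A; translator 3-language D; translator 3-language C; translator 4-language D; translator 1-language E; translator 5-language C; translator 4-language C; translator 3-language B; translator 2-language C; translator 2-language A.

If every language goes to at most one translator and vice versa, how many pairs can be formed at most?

For example, pair translator 1-language E, translator 2-language A, translator 3-language B, translator 4-language D, translator 5-language C.
All 5 translators are matched, so no larger matching exists.

5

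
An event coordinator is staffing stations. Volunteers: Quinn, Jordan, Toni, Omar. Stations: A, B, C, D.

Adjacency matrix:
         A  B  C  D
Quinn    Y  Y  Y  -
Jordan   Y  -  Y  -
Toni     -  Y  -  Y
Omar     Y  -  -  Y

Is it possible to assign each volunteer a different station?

Yes

A valid assignment of size 4: Quinn–C, Jordan–A, Toni–B, Omar–D.
All 4 volunteers are covered.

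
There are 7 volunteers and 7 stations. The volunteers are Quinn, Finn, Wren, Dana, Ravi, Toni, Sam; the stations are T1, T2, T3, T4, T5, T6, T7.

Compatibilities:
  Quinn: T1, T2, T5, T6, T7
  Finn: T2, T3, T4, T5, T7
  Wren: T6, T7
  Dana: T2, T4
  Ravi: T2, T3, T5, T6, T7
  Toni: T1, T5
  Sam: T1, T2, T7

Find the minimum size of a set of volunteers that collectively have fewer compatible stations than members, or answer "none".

A matching saturating every volunteer exists, for instance Quinn→T5, Finn→T7, Wren→T6, Dana→T4, Ravi→T3, Toni→T1, Sam→T2.
By Hall's marriage theorem, this means |N(S)| ≥ |S| for every subset S, so no violating subset exists.

none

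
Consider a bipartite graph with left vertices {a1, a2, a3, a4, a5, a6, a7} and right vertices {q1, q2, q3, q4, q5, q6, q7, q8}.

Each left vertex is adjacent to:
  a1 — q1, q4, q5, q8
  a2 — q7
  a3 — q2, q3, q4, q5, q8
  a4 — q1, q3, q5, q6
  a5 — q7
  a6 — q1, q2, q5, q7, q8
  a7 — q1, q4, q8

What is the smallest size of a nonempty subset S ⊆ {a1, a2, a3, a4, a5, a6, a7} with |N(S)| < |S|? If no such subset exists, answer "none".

2

Take S = {a2, a5}. Its neighbourhood is {q7}, so |N(S)| = 1 < |S| = 2.
No single vertex violates Hall's condition since each has at least one neighbour, so 2 is the minimum.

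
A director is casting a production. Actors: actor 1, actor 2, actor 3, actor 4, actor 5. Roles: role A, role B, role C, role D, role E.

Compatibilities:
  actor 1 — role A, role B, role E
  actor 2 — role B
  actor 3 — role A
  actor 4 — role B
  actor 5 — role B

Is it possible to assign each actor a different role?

No

The set {actor 2, actor 4, actor 5} has only 1 neighbour ({role B}), so by Hall's theorem at most 3 of the 5 actors can be matched.
Hence no matching covers every actor.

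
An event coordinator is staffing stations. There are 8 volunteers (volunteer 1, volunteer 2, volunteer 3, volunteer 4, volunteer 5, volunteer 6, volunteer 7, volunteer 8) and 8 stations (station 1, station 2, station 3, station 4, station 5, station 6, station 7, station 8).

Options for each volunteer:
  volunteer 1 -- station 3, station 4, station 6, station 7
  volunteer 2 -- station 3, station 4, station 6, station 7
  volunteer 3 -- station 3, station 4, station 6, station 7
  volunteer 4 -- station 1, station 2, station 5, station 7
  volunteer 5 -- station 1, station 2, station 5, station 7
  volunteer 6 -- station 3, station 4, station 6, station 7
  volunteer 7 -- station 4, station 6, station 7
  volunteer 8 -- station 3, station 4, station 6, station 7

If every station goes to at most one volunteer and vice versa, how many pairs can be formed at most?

One maximum matching: volunteer 1-station 6, volunteer 2-station 4, volunteer 3-station 7, volunteer 4-station 1, volunteer 5-station 2, volunteer 6-station 3.
The set {volunteer 1, volunteer 2, volunteer 3, volunteer 6, volunteer 7, volunteer 8} has only 4 neighbours ({station 3, station 4, station 6, station 7}), so by Hall's theorem at most 6 of the 8 volunteers can be matched.

6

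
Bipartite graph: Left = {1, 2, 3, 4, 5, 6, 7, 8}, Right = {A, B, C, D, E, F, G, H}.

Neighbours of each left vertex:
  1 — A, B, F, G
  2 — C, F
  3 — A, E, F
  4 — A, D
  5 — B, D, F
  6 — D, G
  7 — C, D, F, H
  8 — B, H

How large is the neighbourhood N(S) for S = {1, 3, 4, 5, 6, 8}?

7

The union of neighbours of {1, 3, 4, 5, 6, 8} is {A, B, D, E, F, G, H}, which has 7 elements.
Since |N(S)| = 7 ≥ |S| = 6, Hall's condition holds for this subset.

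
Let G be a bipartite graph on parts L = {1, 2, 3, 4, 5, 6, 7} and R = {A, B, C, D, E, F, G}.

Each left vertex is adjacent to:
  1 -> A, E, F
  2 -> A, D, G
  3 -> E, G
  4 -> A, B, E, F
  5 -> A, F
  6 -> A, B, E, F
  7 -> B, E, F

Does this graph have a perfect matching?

The set {1, 4, 5, 6, 7} has only 4 neighbours ({A, B, E, F}), so by Hall's theorem at most 6 of the 7 left vertices can be matched.
Hence no matching covers every left vertex.

No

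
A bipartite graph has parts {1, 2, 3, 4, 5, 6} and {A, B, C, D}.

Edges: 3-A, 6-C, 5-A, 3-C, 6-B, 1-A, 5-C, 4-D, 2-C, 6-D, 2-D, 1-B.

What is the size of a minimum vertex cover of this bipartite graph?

{A, B, C, D} is a vertex cover of size 4: every edge has an endpoint in this set.
No smaller cover exists because 1–B, 2–C, 3–A, 4–D is a matching of size 4, and a cover must include an endpoint of each of these disjoint edges (König's theorem).

4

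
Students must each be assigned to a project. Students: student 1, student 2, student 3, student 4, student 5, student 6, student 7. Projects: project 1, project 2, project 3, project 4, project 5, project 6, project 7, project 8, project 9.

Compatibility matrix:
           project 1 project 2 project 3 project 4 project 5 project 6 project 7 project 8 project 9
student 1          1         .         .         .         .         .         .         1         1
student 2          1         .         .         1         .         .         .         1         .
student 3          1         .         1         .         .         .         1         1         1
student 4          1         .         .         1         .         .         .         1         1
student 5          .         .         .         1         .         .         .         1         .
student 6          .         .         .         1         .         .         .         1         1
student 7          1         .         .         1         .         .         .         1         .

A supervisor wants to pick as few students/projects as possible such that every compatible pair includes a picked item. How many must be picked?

{student 3, project 1, project 4, project 8, project 9} is a vertex cover of size 5: every edge has an endpoint in this set.
No smaller cover exists because student 1–project 9, student 2–project 1, student 3–project 3, student 4–project 8, student 5–project 4 is a matching of size 5, and a cover must include an endpoint of each of these disjoint edges (König's theorem).

5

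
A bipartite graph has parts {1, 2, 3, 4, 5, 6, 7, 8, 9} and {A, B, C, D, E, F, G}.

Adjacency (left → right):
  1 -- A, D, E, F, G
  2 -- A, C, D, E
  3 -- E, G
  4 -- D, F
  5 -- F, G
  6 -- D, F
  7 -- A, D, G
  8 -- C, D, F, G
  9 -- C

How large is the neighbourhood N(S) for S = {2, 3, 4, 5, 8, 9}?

The union of neighbours of {2, 3, 4, 5, 8, 9} is {A, C, D, E, F, G}, which has 6 elements.
Since |N(S)| = 6 ≥ |S| = 6, Hall's condition holds for this subset.

6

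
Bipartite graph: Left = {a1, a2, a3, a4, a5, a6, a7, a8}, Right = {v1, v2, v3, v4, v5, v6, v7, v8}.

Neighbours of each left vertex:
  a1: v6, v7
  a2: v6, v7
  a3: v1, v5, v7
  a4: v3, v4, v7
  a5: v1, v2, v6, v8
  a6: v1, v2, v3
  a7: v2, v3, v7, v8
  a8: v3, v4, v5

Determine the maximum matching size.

A valid assignment of size 8: a1→v7, a2→v6, a3→v5, a4→v3, a5→v8, a6→v1, a7→v2, a8→v4.
This saturates every left vertex, so 8 is the maximum.

8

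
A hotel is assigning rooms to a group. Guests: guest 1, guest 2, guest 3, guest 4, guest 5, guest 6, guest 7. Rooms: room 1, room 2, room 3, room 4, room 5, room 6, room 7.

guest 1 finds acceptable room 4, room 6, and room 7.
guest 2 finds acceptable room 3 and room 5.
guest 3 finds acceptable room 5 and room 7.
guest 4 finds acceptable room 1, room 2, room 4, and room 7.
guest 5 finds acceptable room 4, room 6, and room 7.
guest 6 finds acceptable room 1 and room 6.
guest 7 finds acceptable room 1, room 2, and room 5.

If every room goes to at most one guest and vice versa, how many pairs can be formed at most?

7

A valid assignment of size 7: guest 1–room 4, guest 2–room 3, guest 3–room 7, guest 4–room 2, guest 5–room 6, guest 6–room 1, guest 7–room 5.
All 7 guests are matched, so no larger matching exists.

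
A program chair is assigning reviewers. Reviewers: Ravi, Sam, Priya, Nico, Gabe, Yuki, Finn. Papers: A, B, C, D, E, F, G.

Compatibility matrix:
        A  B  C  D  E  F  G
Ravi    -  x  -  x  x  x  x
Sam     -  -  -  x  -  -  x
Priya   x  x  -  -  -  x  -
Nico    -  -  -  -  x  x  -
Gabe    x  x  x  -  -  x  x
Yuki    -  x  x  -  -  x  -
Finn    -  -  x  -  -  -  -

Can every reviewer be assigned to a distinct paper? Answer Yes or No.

One maximum matching: Ravi–G, Sam–D, Priya–F, Nico–E, Gabe–A, Yuki–B, Finn–C.
Every reviewer is matched, so this is a perfect matching.

Yes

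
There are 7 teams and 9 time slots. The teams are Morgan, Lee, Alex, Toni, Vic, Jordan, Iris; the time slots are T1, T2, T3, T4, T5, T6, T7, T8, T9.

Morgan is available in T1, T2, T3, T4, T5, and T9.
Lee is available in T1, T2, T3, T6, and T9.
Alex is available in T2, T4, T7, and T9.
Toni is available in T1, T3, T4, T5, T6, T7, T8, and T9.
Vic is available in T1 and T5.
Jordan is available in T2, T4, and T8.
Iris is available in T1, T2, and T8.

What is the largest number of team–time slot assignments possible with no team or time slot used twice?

7

A valid assignment of size 7: Morgan–T4, Lee–T3, Alex–T9, Toni–T7, Vic–T5, Jordan–T8, Iris–T2.
This saturates every team, so 7 is the maximum.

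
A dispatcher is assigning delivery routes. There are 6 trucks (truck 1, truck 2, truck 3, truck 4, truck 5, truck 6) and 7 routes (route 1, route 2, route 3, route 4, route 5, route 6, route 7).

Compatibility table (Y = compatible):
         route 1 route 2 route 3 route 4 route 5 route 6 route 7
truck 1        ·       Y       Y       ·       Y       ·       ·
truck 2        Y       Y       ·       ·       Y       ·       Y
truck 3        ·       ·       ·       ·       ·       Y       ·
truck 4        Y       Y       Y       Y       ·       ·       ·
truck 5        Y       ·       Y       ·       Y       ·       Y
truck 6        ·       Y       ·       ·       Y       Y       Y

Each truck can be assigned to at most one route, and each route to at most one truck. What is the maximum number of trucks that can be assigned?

6

A valid assignment of size 6: truck 1-route 2, truck 2-route 1, truck 3-route 6, truck 4-route 4, truck 5-route 3, truck 6-route 7.
This saturates every truck, so 6 is the maximum.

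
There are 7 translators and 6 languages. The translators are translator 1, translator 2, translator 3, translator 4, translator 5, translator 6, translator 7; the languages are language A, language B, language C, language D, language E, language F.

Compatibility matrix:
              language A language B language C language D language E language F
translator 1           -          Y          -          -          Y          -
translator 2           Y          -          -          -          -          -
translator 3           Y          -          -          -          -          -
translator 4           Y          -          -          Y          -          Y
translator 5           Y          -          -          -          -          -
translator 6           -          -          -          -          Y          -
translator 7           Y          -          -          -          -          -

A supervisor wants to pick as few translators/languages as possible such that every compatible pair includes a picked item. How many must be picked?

4

{translator 1, translator 4, translator 6, language A} is a vertex cover of size 4: every edge has an endpoint in this set.
No smaller cover exists because translator 1–language B, translator 2–language A, translator 4–language F, translator 6–language E is a matching of size 4, and a cover must include an endpoint of each of these disjoint edges (König's theorem).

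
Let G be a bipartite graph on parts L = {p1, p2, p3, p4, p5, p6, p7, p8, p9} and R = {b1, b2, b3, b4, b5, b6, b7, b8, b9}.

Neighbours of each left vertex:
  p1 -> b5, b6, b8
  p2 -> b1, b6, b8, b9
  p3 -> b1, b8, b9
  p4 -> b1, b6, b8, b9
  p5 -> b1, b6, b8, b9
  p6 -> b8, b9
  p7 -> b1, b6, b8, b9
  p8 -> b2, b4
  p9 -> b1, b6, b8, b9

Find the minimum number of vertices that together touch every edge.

6

A maximum matching has 6 edges (e.g. p1–b5, p2–b9, p3–b1, p4–b6, p5–b8, p8–b4).
By König's theorem the minimum vertex cover has the same size. One such cover is {p1, p8, b1, b6, b8, b9}.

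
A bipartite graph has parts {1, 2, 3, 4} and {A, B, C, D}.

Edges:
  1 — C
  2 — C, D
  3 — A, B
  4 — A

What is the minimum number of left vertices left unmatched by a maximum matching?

One maximum matching: 1→C, 2→D, 3→B, 4→A.
This saturates every left vertex, so 4 is the maximum.
That matches 4 of the 4, leaving 0 unmatched; no matching can do better.

0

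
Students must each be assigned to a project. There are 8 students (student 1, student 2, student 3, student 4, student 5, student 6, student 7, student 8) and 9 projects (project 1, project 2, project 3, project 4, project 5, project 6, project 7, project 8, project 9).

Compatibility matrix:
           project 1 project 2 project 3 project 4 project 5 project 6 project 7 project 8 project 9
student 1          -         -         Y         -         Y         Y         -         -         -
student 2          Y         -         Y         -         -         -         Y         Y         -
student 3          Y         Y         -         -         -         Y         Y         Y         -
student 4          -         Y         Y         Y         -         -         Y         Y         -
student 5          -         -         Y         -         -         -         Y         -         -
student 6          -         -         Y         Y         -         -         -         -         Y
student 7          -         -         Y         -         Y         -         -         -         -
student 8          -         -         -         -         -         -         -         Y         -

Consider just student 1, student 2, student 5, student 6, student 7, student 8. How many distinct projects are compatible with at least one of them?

8

The union of neighbours of {student 1, student 2, student 5, student 6, student 7, student 8} is {project 1, project 3, project 4, project 5, project 6, project 7, project 8, project 9}, which has 8 elements.
Since |N(S)| = 8 ≥ |S| = 6, Hall's condition holds for this subset.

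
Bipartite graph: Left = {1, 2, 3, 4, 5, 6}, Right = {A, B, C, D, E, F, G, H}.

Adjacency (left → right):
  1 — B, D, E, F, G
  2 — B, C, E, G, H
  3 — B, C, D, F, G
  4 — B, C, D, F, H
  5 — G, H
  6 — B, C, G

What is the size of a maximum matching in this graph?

One maximum matching: 1-F, 2-E, 3-G, 4-D, 5-H, 6-B.
All 6 left vertices are matched, so no larger matching exists.

6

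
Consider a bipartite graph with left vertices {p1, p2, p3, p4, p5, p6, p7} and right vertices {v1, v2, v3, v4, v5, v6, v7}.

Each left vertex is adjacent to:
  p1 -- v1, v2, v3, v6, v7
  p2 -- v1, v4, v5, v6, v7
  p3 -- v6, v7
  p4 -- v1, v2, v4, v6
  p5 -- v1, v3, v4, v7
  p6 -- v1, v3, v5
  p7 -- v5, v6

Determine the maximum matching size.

A valid assignment of size 7: p1–v3, p2–v1, p3–v7, p4–v2, p5–v4, p6–v5, p7–v6.
All 7 left vertices are matched, so no larger matching exists.

7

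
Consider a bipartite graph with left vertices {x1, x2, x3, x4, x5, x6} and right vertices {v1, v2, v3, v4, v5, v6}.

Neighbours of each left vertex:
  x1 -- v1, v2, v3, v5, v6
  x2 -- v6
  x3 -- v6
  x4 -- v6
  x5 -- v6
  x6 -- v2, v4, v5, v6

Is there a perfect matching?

The set {x2, x3, x4, x5} has only 1 neighbour ({v6}), so by Hall's theorem at most 3 of the 6 left vertices can be matched.
Hence no matching covers every left vertex.

No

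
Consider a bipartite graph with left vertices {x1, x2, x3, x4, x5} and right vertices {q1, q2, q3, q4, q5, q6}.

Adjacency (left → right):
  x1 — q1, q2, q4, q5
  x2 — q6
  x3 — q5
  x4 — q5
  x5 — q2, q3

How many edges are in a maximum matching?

For example, pair x1-q4, x2-q6, x3-q5, x5-q2.
The set {x3, x4} has only 1 neighbour ({q5}), so by Hall's theorem at most 4 of the 5 left vertices can be matched.

4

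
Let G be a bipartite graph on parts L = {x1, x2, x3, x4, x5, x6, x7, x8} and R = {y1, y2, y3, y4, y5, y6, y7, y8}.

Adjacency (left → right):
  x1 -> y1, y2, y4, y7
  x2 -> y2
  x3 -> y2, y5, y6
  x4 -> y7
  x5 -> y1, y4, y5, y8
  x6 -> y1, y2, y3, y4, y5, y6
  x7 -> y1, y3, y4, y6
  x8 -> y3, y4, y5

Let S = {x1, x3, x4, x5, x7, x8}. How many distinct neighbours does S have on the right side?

The union of neighbours of {x1, x3, x4, x5, x7, x8} is {y1, y2, y3, y4, y5, y6, y7, y8}, which has 8 elements.
Since |N(S)| = 8 ≥ |S| = 6, Hall's condition holds for this subset.

8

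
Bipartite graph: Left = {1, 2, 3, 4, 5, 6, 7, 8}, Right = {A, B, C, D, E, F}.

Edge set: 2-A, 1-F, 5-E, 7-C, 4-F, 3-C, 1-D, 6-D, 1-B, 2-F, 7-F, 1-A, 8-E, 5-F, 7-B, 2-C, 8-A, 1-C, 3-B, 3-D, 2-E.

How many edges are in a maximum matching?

6

A valid assignment of size 6: 1→A, 2→C, 3→B, 4→F, 5→E, 6→D.
The set {1, 2, 3, 4, 5, 6, 7, 8} has only 6 neighbours ({A, B, C, D, E, F}), so by Hall's theorem at most 6 of the 8 left vertices can be matched.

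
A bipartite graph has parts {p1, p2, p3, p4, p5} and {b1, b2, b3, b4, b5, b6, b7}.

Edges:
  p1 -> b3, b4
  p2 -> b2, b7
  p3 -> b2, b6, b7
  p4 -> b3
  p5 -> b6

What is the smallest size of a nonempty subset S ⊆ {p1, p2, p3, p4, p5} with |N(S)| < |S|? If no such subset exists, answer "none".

A matching saturating every left vertex exists, for instance p1→b4, p2→b2, p3→b7, p4→b3, p5→b6.
By Hall's marriage theorem, this means |N(S)| ≥ |S| for every subset S, so no violating subset exists.

none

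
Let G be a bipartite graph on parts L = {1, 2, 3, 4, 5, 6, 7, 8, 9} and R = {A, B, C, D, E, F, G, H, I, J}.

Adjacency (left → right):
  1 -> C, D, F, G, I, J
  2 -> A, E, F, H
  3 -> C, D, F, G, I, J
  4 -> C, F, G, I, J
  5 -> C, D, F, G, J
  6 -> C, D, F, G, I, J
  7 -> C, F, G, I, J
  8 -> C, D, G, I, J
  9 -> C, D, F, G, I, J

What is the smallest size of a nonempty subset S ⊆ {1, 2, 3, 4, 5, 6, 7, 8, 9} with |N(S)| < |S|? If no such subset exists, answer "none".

Take S = {1, 3, 4, 5, 6, 7, 8}. Its neighbourhood is {C, D, F, G, I, J}, so |N(S)| = 6 < |S| = 7.
Every subset of size less than 7 has at least as many neighbours as members, so 7 is the minimum.

7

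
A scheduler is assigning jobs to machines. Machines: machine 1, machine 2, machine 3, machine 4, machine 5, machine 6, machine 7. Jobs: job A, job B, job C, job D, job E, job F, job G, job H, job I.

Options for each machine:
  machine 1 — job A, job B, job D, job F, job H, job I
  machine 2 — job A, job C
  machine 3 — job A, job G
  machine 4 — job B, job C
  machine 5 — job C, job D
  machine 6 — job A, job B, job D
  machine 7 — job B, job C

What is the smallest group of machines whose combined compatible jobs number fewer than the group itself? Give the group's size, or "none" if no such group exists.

5

Take S = {machine 2, machine 4, machine 5, machine 6, machine 7}. Its neighbourhood is {job A, job B, job C, job D}, so |N(S)| = 4 < |S| = 5.
Every subset of size less than 5 has at least as many neighbours as members, so 5 is the minimum.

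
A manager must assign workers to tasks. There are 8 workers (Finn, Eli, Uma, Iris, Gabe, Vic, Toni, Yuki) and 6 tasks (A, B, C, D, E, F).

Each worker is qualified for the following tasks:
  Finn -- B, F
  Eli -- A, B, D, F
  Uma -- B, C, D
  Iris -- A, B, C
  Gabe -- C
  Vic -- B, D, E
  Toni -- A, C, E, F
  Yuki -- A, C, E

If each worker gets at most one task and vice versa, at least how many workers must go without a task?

2

One maximum matching: Finn→F, Eli→D, Uma→B, Iris→A, Gabe→C, Vic→E.
The set {Finn, Eli, Uma, Iris, Gabe, Vic, Toni, Yuki} has only 6 neighbours ({A, B, C, D, E, F}), so by Hall's theorem at most 6 of the 8 workers can be matched.
That matches 6 of the 8, leaving 2 unmatched; no matching can do better.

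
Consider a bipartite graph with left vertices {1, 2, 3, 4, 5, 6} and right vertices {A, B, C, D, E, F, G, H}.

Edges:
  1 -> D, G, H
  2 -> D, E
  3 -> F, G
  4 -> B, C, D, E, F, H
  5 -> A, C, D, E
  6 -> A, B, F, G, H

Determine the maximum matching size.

6

One maximum matching: 1–D, 2–E, 3–F, 4–H, 5–C, 6–G.
All 6 left vertices are matched, so no larger matching exists.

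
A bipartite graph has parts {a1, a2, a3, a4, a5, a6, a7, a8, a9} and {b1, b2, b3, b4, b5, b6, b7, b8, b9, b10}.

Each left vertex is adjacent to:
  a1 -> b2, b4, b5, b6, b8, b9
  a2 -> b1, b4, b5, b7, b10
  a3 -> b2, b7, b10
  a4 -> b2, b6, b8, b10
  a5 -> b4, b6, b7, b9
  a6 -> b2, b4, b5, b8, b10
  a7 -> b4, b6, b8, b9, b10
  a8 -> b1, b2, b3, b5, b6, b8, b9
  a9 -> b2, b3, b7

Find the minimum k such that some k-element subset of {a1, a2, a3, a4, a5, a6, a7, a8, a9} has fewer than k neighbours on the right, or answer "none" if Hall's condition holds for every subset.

none

A matching saturating every left vertex exists, for instance a1→b2, a2→b7, a3→b10, a4→b8, a5→b6, a6→b5, a7→b4, a8→b1, a9→b3.
By Hall's marriage theorem, this means |N(S)| ≥ |S| for every subset S, so no violating subset exists.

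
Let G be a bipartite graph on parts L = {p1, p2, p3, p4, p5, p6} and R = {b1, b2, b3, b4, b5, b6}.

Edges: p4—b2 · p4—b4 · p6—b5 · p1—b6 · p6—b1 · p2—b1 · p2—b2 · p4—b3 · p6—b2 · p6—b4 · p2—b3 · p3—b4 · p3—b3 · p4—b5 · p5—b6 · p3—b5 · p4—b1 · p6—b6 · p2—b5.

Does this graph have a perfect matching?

No

The set {p1, p5} has only 1 neighbour ({b6}), so by Hall's theorem at most 5 of the 6 left vertices can be matched.
Hence no matching covers every left vertex.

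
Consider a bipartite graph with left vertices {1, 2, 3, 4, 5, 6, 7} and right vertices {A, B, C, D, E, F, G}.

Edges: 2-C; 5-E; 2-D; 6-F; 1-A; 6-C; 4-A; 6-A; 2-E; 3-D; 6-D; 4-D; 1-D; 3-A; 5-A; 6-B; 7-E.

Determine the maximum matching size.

For example, pair 1→A, 2→C, 3→D, 5→E, 6→B.
The set {1, 3, 4, 5, 7} has only 3 neighbours ({A, D, E}), so by Hall's theorem at most 5 of the 7 left vertices can be matched.

5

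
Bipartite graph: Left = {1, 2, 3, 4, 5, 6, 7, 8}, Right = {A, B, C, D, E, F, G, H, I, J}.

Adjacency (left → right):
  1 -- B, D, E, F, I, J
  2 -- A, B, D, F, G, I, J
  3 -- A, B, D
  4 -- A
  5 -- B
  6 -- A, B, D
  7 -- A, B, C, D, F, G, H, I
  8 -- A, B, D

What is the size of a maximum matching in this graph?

6

For example, pair 1-E, 2-J, 3-D, 4-A, 5-B, 7-G.
The set {3, 4, 5, 6, 8} has only 3 neighbours ({A, B, D}), so by Hall's theorem at most 6 of the 8 left vertices can be matched.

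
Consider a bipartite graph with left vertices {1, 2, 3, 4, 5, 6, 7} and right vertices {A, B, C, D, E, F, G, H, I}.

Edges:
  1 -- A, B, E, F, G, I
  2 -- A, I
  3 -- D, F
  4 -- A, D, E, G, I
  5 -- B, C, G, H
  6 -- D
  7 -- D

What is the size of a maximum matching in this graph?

6

A valid assignment of size 6: 1–A, 2–I, 3–F, 4–G, 5–B, 6–D.
The set {6, 7} has only 1 neighbour ({D}), so by Hall's theorem at most 6 of the 7 left vertices can be matched.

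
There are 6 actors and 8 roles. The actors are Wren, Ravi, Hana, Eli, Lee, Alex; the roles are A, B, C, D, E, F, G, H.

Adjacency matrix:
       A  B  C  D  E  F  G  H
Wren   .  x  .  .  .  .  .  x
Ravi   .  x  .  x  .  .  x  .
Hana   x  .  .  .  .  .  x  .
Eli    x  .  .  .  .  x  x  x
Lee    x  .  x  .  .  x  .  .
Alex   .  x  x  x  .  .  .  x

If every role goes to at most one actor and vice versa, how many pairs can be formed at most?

One maximum matching: Wren–H, Ravi–G, Hana–A, Eli–F, Lee–C, Alex–B.
All 6 actors are matched, so no larger matching exists.

6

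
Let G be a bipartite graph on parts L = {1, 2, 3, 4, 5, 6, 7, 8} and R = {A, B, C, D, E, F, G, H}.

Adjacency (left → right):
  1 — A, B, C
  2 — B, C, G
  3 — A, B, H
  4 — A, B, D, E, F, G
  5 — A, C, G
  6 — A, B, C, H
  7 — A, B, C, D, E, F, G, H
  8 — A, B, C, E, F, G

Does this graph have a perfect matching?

For example, pair 1-A, 2-C, 3-H, 4-D, 5-G, 6-B, 7-F, 8-E.
All 8 left vertices are covered.

Yes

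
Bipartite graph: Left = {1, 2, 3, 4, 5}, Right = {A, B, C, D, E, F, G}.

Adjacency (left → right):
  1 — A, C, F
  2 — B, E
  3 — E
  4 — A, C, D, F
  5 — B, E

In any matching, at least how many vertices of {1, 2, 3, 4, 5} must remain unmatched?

One maximum matching: 1-C, 2-B, 3-E, 4-F.
The set {2, 3, 5} has only 2 neighbours ({B, E}), so by Hall's theorem at most 4 of the 5 left vertices can be matched.
That matches 4 of the 5, leaving 1 unmatched; no matching can do better.

1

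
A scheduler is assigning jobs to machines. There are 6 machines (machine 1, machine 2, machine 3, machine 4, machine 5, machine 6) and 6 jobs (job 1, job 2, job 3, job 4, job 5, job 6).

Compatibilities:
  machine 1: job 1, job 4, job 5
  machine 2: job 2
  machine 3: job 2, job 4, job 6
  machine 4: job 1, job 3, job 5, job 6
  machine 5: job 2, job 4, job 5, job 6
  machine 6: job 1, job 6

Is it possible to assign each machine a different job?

For example, pair machine 1–job 1, machine 2–job 2, machine 3–job 4, machine 4–job 3, machine 5–job 5, machine 6–job 6.
All 6 machines are covered.

Yes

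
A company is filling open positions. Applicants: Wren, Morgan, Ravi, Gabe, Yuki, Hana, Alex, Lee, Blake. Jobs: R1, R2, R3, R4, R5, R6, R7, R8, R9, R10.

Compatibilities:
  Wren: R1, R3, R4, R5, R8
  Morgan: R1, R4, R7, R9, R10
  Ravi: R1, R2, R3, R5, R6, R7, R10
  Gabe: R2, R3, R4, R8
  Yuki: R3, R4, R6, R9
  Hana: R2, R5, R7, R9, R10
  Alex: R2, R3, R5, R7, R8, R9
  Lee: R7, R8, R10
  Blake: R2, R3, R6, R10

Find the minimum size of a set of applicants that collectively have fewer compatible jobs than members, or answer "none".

A matching saturating every applicant exists, for instance Wren→R1, Morgan→R4, Ravi→R3, Gabe→R8, Yuki→R6, Hana→R2, Alex→R9, Lee→R7, Blake→R10.
By Hall's marriage theorem, this means |N(S)| ≥ |S| for every subset S, so no violating subset exists.

none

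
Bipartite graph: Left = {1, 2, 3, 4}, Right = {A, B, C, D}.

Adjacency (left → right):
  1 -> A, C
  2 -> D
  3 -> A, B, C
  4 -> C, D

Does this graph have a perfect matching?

A valid assignment of size 4: 1–A, 2–D, 3–B, 4–C.
All 4 left vertices are covered.

Yes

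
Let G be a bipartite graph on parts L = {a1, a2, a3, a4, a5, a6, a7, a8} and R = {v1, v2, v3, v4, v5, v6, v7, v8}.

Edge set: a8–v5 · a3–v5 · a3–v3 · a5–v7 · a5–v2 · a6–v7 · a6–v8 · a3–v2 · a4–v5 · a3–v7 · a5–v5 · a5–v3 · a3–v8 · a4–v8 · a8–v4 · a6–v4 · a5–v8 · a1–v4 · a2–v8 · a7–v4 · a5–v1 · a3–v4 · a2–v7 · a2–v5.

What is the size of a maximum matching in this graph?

6

One maximum matching: a1-v4, a2-v8, a3-v2, a4-v5, a5-v3, a6-v7.
The set {a1, a2, a4, a6, a7, a8} has only 4 neighbours ({v4, v5, v7, v8}), so by Hall's theorem at most 6 of the 8 left vertices can be matched.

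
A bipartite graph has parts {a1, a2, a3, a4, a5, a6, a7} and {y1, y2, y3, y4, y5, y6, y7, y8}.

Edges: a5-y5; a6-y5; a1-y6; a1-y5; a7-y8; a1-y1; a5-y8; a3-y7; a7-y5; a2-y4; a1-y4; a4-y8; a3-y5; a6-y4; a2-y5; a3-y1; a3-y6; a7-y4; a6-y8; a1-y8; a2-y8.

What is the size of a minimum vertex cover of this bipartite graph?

5

A maximum matching has 5 edges (e.g. a1–y6, a2–y4, a3–y7, a4–y8, a5–y5).
By König's theorem the minimum vertex cover has the same size. One such cover is {a1, a3, y4, y5, y8}.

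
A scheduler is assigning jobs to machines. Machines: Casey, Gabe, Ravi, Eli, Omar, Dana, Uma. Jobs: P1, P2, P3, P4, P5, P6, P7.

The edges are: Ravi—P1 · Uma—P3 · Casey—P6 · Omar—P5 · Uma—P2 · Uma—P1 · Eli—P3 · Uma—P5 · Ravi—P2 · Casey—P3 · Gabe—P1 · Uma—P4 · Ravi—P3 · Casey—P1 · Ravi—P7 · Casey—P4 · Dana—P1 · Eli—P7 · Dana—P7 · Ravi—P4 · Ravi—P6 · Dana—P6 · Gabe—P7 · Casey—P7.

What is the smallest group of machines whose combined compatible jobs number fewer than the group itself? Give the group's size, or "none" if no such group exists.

A matching saturating every machine exists, for instance Casey→P4, Gabe→P7, Ravi→P2, Eli→P3, Omar→P5, Dana→P6, Uma→P1.
By Hall's marriage theorem, this means |N(S)| ≥ |S| for every subset S, so no violating subset exists.

none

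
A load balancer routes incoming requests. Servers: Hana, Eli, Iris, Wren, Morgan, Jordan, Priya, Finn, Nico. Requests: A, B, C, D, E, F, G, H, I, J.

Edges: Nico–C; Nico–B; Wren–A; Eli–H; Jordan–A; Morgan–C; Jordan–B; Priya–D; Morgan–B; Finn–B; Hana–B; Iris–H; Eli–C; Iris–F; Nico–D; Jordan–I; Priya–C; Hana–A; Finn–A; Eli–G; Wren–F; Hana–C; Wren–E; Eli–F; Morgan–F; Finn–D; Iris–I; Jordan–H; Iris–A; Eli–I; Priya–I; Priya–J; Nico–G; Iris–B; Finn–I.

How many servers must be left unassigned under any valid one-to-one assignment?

0

One maximum matching: Hana–C, Eli–G, Iris–H, Wren–E, Morgan–F, Jordan–I, Priya–J, Finn–A, Nico–B.
All 9 servers are matched, so no larger matching exists.
That matches 9 of the 9, leaving 0 unmatched; no matching can do better.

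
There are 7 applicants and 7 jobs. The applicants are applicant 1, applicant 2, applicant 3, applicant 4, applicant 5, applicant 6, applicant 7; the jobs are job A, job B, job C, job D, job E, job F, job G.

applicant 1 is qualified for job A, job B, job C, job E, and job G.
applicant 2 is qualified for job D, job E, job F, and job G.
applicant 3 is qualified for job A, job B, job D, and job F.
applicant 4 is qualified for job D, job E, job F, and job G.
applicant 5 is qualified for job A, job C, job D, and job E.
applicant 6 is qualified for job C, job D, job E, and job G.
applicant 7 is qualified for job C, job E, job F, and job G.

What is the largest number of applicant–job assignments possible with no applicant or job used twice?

A valid assignment of size 7: applicant 1→job C, applicant 2→job F, applicant 3→job B, applicant 4→job E, applicant 5→job A, applicant 6→job D, applicant 7→job G.
This saturates every applicant, so 7 is the maximum.

7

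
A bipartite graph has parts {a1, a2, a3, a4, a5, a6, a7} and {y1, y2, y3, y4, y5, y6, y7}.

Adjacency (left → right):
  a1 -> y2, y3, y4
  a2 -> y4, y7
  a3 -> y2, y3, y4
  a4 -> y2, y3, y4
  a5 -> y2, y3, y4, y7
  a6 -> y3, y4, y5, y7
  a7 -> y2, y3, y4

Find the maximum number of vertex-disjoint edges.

5

A valid assignment of size 5: a1-y4, a2-y7, a3-y2, a4-y3, a6-y5.
The set {a1, a2, a3, a4, a5, a7} has only 4 neighbours ({y2, y3, y4, y7}), so by Hall's theorem at most 5 of the 7 left vertices can be matched.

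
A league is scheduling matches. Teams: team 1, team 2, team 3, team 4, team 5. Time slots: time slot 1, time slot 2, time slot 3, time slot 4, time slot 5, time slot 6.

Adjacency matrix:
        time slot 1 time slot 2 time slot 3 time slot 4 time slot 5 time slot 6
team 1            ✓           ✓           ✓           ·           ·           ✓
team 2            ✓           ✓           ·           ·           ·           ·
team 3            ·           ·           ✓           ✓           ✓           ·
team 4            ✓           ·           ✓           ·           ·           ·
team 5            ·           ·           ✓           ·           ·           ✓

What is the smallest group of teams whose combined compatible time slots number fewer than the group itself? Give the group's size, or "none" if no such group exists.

A matching saturating every team exists, for instance team 1→time slot 6, team 2→time slot 2, team 3→time slot 4, team 4→time slot 1, team 5→time slot 3.
By Hall's marriage theorem, this means |N(S)| ≥ |S| for every subset S, so no violating subset exists.

none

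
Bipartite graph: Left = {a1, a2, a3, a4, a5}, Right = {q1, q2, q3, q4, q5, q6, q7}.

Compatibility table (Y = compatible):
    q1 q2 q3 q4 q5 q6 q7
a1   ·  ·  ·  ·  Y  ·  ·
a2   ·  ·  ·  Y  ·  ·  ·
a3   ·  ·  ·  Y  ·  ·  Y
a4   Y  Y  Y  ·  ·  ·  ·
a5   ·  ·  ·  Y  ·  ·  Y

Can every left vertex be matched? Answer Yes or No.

No

The set {a2, a3, a5} has only 2 neighbours ({q4, q7}), so by Hall's theorem at most 4 of the 5 left vertices can be matched.
Hence no matching covers every left vertex.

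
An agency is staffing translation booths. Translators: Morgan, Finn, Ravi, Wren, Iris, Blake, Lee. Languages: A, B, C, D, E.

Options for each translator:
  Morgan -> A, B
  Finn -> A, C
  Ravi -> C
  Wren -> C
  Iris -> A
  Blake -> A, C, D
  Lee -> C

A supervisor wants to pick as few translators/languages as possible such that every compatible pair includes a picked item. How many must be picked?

4

{Morgan, Blake, A, C} is a vertex cover of size 4: every edge has an endpoint in this set.
No smaller cover exists because Morgan–B, Finn–A, Ravi–C, Blake–D is a matching of size 4, and a cover must include an endpoint of each of these disjoint edges (König's theorem).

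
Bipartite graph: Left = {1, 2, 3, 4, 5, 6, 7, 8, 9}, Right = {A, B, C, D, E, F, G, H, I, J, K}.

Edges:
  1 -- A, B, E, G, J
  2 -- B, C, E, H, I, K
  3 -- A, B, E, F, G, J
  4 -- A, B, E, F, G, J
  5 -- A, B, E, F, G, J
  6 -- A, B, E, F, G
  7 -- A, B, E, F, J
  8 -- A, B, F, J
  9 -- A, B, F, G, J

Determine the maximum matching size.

7

One maximum matching: 1→B, 2→K, 3→F, 4→G, 5→E, 6→A, 7→J.
The set {1, 3, 4, 5, 6, 7, 8, 9} has only 6 neighbours ({A, B, E, F, G, J}), so by Hall's theorem at most 7 of the 9 left vertices can be matched.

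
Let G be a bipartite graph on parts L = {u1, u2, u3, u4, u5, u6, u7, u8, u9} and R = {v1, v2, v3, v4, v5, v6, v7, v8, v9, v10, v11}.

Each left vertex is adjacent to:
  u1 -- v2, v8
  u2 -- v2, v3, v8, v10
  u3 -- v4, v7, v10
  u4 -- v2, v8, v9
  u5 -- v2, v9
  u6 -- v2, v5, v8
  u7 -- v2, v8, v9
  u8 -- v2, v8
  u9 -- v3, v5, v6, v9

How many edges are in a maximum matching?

7

One maximum matching: u1-v8, u2-v10, u3-v7, u4-v9, u5-v2, u6-v5, u9-v6.
The set {u1, u4, u5, u7, u8} has only 3 neighbours ({v2, v8, v9}), so by Hall's theorem at most 7 of the 9 left vertices can be matched.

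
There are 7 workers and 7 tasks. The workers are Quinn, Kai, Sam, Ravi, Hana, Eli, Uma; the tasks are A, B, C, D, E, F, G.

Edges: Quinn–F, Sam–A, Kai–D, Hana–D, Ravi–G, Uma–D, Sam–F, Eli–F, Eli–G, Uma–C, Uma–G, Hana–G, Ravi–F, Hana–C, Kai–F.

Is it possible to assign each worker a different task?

The set {Quinn, Kai, Ravi, Hana, Eli, Uma} has only 4 neighbours ({C, D, F, G}), so by Hall's theorem at most 5 of the 7 workers can be matched.
Hence no matching covers every worker.

No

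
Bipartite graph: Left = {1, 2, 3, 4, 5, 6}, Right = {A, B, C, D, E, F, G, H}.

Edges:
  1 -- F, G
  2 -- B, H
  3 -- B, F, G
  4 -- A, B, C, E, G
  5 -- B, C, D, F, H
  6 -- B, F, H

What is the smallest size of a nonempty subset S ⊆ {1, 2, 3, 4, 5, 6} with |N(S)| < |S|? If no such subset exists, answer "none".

A matching saturating every left vertex exists, for instance 1→G, 2→H, 3→F, 4→A, 5→D, 6→B.
By Hall's marriage theorem, this means |N(S)| ≥ |S| for every subset S, so no violating subset exists.

none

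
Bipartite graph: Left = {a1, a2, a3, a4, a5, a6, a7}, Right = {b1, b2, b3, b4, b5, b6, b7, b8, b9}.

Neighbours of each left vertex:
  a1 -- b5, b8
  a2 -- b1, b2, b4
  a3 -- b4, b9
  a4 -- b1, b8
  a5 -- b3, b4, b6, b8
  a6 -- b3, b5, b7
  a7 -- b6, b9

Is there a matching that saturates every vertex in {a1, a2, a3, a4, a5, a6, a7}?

A valid assignment of size 7: a1–b5, a2–b2, a3–b4, a4–b1, a5–b8, a6–b3, a7–b6.
Every left vertex is matched, so this matching saturates all of them.

Yes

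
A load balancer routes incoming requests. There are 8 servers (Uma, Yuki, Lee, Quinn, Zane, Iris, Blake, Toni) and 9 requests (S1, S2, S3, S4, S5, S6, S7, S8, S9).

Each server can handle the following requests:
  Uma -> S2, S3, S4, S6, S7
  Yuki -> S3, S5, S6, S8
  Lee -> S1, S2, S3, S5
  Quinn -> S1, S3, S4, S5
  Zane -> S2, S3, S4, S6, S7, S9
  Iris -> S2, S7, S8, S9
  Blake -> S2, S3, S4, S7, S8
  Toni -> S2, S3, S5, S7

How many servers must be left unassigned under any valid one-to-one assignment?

0

One maximum matching: Uma-S6, Yuki-S8, Lee-S1, Quinn-S4, Zane-S3, Iris-S9, Blake-S7, Toni-S2.
All 8 servers are matched, so no larger matching exists.
That matches 8 of the 8, leaving 0 unmatched; no matching can do better.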